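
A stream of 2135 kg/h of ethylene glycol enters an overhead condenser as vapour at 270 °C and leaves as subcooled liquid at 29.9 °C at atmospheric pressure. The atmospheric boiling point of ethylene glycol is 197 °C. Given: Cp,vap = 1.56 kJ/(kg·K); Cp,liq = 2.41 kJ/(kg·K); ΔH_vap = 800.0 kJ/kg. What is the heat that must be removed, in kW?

Q_c = 781 kW

vapour 270→197 °C: -113.88 kJ/kg
condensation at 197 °C: -800 kJ/kg
liquid 197→29.9 °C: -402.71 kJ/kg
Δh = -113.88 + -800 + -402.71 = -1316.6 kJ/kg
Q = ṁ·Δh = 2135 kg/h × -1316.6 kJ/kg = -2.8109e+06 kJ/h
|Q| = 780.81 kW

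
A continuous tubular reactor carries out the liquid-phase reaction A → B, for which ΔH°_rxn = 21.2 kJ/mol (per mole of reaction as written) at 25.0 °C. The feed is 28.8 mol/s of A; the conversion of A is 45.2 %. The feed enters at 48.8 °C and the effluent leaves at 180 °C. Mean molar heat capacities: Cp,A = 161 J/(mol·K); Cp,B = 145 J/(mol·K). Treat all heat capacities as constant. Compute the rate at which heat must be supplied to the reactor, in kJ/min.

Q_in = 51100 kJ/min

Extent of reaction ξ = 0.452 × 28.8 = 13.018 mol/s
Reaction term: ξ·ΔH°_rxn = 13.018 × 21.2 = 275.97 kJ/s
Sensible, feed 48.8→25 °C: -110.36 kJ/s
Outlet flows (mol/s): A 15.782, B 13.018
Sensible, products 25→180 °C: 686.42 kJ/s
Q = ΔH = 852.04 kJ/s = 852.04 kW
Heat supplied = 51122 kJ/min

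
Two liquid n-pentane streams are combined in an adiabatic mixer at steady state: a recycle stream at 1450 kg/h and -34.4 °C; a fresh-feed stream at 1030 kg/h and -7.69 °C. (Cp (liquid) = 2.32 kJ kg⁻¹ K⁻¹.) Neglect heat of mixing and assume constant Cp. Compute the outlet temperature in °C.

Energy balance with Q = 0: Σ ṁᵢCp,ᵢ(T_out − Tᵢ) = 0
T_out = Σ ṁᵢCp,ᵢTᵢ / Σ ṁᵢCp,ᵢ
      = -134100 / 5753.6 = -23.307 °C

T_out = -23.3 °C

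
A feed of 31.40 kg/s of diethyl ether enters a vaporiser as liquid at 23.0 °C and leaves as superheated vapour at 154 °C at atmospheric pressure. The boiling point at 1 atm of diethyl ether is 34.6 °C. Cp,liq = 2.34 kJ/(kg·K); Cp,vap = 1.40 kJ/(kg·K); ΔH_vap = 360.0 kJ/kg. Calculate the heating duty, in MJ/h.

liquid 23.0→34.6 °C: 27.144 kJ/kg
vaporisation at 34.6 °C: 360 kJ/kg
vapour 34.6→154 °C: 167.16 kJ/kg
Δh = 27.144 + 360 + 167.16 = 554.3 kJ/kg
Q = ṁ·Δh = 31.40 kg/s × 554.3 kJ/kg = 17405 kJ/s
|Q| = 17405 kW = 62659 MJ/h

Q = 62700 MJ/h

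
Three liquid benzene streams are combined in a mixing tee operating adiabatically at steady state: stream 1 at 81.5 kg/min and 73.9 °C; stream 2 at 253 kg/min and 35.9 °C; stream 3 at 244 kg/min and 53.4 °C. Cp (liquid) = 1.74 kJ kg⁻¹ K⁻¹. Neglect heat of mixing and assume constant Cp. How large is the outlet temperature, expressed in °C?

Energy balance with Q = 0: Σ ṁᵢCp,ᵢ(T_out − Tᵢ) = 0
Σ ṁᵢCp,ᵢTᵢ = 81.5×1.74×73.9 + 253×1.74×35.9 + 244×1.74×53.4 = 48955
Σ ṁᵢCp,ᵢ = 81.5×1.74 + 253×1.74 + 244×1.74 = 1006.6
T_out = 48955 / 1006.6 = 48.635 °C

T_out = 48.6 °C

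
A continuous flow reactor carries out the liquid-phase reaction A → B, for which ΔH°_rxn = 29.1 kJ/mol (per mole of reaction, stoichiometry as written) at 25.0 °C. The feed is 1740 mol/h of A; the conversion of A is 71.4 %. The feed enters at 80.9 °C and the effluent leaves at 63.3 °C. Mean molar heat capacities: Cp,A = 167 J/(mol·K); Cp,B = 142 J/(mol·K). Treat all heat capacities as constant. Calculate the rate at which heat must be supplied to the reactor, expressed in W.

Q_in = 8290 W

Extent of reaction ξ = 0.714 × 1740 = 1242.4 mol/h
Reaction term: ξ·ΔH°_rxn = 1242.4 × 29.1 = 36153 kJ/h
Sensible, feed 80.9→25 °C: -16243 kJ/h
Outlet flows (mol/h): A 497.64, B 1242.4
Sensible, products 25→63.3 °C: 9939.7 kJ/h
Q = ΔH = 29849 kJ/h = 8.2914 kW
Heat supplied = 8291.4 W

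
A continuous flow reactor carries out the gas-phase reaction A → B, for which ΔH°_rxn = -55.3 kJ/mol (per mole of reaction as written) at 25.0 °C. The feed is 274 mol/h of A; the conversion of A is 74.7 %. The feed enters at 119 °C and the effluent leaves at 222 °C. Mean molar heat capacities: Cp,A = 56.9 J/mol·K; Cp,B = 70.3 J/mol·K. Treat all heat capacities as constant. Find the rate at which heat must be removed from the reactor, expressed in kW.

Extent of reaction ξ = 0.747 × 274 = 204.68 mol/h
Reaction term: ξ·ΔH°_rxn = 204.68 × -55.3 = -11319 kJ/h
Sensible, feed 119→25 °C: -1465.5 kJ/h
Outlet flows (mol/h): A 69.322, B 204.68
Sensible, products 25→222 °C: 3611.7 kJ/h
Q = ΔH = -9172.6 kJ/h = -2.5479 kW
Heat removed = 2.5479 kW

Q_out = 2.55 kW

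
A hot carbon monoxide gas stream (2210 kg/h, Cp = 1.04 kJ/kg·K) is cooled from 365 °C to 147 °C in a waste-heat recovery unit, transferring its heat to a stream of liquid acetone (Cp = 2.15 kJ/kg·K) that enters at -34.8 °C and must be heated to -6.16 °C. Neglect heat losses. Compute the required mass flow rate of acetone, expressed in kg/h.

Heat released by hot stream: Q = 2210 × 1.04 × (365 − 147) = 501050 kJ/h
Energy balance on cold side (adiabatic exchanger): Q = ṁ_c·Cp_c·(T_c,out − T_c,in)
ṁ_c = 501050 / [2.15 × (-6.16 − -34.8)] = 8137.1 kg/h

ṁ_c = 8140 kg/h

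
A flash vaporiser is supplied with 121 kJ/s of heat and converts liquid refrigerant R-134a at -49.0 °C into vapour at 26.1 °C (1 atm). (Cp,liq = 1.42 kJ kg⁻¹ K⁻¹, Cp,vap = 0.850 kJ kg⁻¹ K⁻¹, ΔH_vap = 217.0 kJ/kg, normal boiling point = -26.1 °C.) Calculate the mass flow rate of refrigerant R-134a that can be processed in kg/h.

Δh = 1.42×(-26.1−-49.0) + 217.0 + 0.850×(26.1−-26.1) = 293.89 kJ/kg
Q = 121 kJ/s = 121 kJ/s = 435600 kJ/h
ṁ = Q/Δh = 435600 / 293.89 = 1482.2 kg/h

ṁ = 1480 kg/h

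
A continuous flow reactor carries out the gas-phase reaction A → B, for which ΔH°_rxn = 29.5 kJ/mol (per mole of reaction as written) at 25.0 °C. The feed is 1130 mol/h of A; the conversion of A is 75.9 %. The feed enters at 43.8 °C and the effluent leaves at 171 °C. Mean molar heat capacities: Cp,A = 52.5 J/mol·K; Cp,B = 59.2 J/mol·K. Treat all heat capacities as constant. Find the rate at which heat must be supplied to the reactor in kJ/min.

Q_in = 561 kJ/min

Extent of reaction ξ = 0.759 × 1130 = 857.67 mol/h
Reaction term: ξ·ΔH°_rxn = 857.67 × 29.5 = 25301 kJ/h
Sensible, feed 43.8→25 °C: -1115.3 kJ/h
Outlet flows (mol/h): A 272.33, B 857.67
Sensible, products 25→171 °C: 9500.4 kJ/h
Q = ΔH = 33686 kJ/h = 9.3573 kW
Heat supplied = 561.44 kJ/min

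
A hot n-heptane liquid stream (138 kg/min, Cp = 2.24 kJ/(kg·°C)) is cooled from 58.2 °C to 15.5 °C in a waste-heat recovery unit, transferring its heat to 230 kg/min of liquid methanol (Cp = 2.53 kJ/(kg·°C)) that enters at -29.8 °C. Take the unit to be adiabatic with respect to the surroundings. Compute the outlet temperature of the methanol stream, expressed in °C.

T_c,out = -7.12 °C

Heat released by hot stream: Q = 138 × 2.24 × (58.2 − 15.5) = 13199 kJ/min
Energy balance on cold side (adiabatic exchanger): Q = ṁ_c·Cp_c·(T_c,out − T_c,in)
T_c,out = -29.8 + 13199/(230 × 2.53) = -7.1167 °C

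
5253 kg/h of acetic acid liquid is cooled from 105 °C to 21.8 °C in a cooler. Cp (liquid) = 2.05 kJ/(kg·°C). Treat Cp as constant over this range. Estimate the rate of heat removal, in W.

Q = ṁ·Cp·ΔT = 5253 × 2.05 × (21.8 − 105) = -895950 kJ/h
Converting: 895950 / 3600 s = 248.88 kW
Cooling duty = 248880 W

Q_c = 249000 W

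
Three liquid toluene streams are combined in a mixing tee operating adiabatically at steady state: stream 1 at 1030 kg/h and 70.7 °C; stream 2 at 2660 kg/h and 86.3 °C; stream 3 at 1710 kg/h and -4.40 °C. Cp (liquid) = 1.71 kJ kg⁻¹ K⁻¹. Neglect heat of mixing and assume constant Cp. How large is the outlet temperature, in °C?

T_out = 54.6 °C

Adiabatic, steady state ⇒ Σ ṁᵢCp,ᵢ(T_out − Tᵢ) = 0
T_out = Σ ṁᵢCp,ᵢTᵢ / Σ ṁᵢCp,ᵢ
      = 504200 / 9234 = 54.603 °C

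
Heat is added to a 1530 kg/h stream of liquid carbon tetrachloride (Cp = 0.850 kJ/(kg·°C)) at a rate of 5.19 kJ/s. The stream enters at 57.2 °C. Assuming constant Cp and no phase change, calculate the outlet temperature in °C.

T_out = 71.6 °C

Q = 5.19 kJ/s = 18684 kJ/h
ΔT = Q/(ṁ·Cp) = 18684/(1530×0.850) = 14.367 K
T_out = 57.2 + 14.367 = 71.567 °C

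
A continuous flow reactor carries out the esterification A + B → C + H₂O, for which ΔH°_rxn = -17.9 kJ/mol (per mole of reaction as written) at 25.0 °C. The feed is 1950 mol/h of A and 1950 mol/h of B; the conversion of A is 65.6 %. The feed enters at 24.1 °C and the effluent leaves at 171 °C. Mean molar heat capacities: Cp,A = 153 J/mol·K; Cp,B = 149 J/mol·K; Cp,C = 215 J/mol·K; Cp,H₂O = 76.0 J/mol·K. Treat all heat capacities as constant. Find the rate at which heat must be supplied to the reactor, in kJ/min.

Extent of reaction ξ = 0.656 × 1950 = 1279.2 mol/h
Reaction term: ξ·ΔH°_rxn = 1279.2 × -17.9 = -22898 kJ/h
Sensible, feed 24.1→25 °C: 530.01 kJ/h
Outlet flows (mol/h): A 670.8, B 670.8, C 1279.2, H₂O 1279.2
Sensible, products 25→171 °C: 83925 kJ/h
Q = ΔH = 61557 kJ/h = 17.099 kW
Heat supplied = 1026 kJ/min

Q_in = 1030 kJ/min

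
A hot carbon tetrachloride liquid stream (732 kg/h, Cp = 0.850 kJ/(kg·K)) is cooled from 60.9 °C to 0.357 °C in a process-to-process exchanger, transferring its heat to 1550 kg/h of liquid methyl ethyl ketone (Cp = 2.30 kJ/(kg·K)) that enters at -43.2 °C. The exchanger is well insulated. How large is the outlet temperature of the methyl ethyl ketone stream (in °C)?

Heat released by hot stream: Q = 732 × 0.850 × (60.9 − 0.357) = 37670 kJ/h
Energy balance on cold side (adiabatic exchanger): Q = ṁ_c·Cp_c·(T_c,out − T_c,in)
T_c,out = -43.2 + 37670/(1550 × 2.30) = -32.633 °C

T_c,out = -32.6 °C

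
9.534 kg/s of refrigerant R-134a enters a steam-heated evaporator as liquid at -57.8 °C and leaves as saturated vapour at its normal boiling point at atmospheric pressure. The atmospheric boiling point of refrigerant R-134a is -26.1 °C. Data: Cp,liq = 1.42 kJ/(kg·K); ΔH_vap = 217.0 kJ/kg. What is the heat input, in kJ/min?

Q = 150000 kJ/min

liquid -57.8→-26.1 °C: 45.014 kJ/kg
vaporisation at -26.1 °C: 217 kJ/kg
Δh = 45.014 + 217 = 262.01 kJ/kg
Q = ṁ·Δh = 9.534 kg/s × 262.01 kJ/kg = 2498 kJ/s
|Q| = 2498 kW = 149880 kJ/min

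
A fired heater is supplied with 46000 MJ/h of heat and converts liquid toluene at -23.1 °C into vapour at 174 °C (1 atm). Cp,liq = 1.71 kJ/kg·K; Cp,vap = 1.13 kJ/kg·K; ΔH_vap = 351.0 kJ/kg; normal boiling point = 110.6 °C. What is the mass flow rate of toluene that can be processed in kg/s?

Δh = 1.71×(110.6−-23.1) + 351.0 + 1.13×(174−110.6) = 651.27 kJ/kg
Q = 46000 MJ/h = 12778 kJ/s = 12778 kJ/s
ṁ = Q/Δh = 12778 / 651.27 = 19.62 kg/s

ṁ = 19.6 kg/s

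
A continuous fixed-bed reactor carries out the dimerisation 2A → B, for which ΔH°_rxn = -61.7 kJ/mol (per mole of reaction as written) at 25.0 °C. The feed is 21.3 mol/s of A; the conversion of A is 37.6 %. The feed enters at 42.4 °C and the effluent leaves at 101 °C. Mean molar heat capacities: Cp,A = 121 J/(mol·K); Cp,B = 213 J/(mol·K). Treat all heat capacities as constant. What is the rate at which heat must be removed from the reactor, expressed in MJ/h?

Extent of reaction ξ = 0.376 × 21.3 / 2 = 4.0044 mol/s
Reaction term: ξ·ΔH°_rxn = 4.0044 × -61.7 = -247.07 kJ/s
Sensible, feed 42.4→25 °C: -44.845 kJ/s
Outlet flows (mol/s): A 13.291, B 4.0044
Sensible, products 25→101 °C: 187.05 kJ/s
Q = ΔH = -104.87 kJ/s = -104.87 kW
Heat removed = 377.52 MJ/h

Q_out = 378 MJ/h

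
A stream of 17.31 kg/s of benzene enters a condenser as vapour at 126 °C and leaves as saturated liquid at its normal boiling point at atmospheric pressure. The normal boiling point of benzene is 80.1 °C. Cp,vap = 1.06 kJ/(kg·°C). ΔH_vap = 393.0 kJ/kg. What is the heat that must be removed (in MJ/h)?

vapour 126→80.1 °C: -48.654 kJ/kg
condensation at 80.1 °C: -393 kJ/kg
Δh = -48.654 + -393 = -441.65 kJ/kg
Q = ṁ·Δh = 17.31 kg/s × -441.65 kJ/kg = -7645 kJ/s
|Q| = 7645 kW = 27522 MJ/h

Q_c = 27500 MJ/h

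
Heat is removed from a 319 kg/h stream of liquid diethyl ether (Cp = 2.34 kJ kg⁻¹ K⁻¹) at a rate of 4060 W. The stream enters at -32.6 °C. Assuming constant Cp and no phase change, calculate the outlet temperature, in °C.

Q = 4060 W = 14616 kJ/h
ΔT = Q/(ṁ·Cp) = 14616/(319×2.34) = 19.58 K
T_out = -32.6 − 19.58 = -52.18 °C

T_out = -52.2 °C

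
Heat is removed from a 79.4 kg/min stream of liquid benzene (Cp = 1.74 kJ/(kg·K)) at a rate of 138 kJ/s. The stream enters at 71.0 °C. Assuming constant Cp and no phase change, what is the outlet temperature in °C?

Q = 138 kJ/s = 8280 kJ/min
ΔT = Q/(ṁ·Cp) = 8280/(79.4×1.74) = 59.932 K
T_out = 71.0 − 59.932 = 11.068 °C

T_out = 11.1 °C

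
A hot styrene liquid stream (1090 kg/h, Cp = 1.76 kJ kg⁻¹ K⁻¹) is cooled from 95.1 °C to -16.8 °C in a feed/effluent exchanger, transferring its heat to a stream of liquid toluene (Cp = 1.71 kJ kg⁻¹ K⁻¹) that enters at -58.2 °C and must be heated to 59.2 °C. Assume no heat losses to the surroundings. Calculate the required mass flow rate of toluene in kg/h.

Heat released by hot stream: Q = 1090 × 1.76 × (95.1 − -16.8) = 214670 kJ/h
Energy balance on cold side (adiabatic exchanger): Q = ṁ_c·Cp_c·(T_c,out − T_c,in)
ṁ_c = 214670 / [1.71 × (59.2 − -58.2)] = 1069.3 kg/h

ṁ_c = 1070 kg/h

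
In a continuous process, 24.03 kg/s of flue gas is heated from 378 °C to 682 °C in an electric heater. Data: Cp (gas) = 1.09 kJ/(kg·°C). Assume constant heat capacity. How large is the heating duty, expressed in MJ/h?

Q = 28700 MJ/h

Q = ṁ·Cp·ΔT = 24.03 × 1.09 × (682 − 378) = 7962.6 kJ/s
Heating duty = 28665 MJ/h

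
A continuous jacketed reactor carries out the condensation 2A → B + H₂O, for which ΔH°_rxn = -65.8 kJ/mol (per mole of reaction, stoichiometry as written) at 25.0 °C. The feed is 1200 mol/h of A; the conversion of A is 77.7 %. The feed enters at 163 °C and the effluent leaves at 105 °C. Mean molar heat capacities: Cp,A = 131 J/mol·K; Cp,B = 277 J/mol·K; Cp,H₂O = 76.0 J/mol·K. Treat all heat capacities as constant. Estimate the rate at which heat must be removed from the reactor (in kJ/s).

Extent of reaction ξ = 0.777 × 1200 / 2 = 466.2 mol/h
Reaction term: ξ·ΔH°_rxn = 466.2 × -65.8 = -30676 kJ/h
Sensible, feed 163→25 °C: -21694 kJ/h
Outlet flows (mol/h): A 267.6, B 466.2, H₂O 466.2
Sensible, products 25→105 °C: 15970 kJ/h
Q = ΔH = -36400 kJ/h = -10.111 kW
Heat removed = 10.111 kJ/s

Q_out = 10.1 kJ/s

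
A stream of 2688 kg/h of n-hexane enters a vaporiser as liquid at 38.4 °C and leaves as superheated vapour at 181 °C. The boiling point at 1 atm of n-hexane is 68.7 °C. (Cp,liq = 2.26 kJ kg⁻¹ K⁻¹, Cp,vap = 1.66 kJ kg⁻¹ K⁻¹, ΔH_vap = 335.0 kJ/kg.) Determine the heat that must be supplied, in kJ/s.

Q = 440 kJ/s

liquid 38.4→68.7 °C: 68.478 kJ/kg
vaporisation at 68.7 °C: 335 kJ/kg
vapour 68.7→181 °C: 186.42 kJ/kg
Δh = 68.478 + 335 + 186.42 = 589.9 kJ/kg
Q = ṁ·Δh = 2688 kg/h × 589.9 kJ/kg = 1.5856e+06 kJ/h
|Q| = 440.46 kW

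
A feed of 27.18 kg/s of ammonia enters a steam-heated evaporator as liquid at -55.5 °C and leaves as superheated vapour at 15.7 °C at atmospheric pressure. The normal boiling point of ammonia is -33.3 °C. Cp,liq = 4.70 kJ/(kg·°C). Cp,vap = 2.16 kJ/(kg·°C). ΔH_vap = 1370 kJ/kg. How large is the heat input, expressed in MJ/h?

liquid -55.5→-33.3 °C: 104.34 kJ/kg
vaporisation at -33.3 °C: 1370 kJ/kg
vapour -33.3→15.7 °C: 105.84 kJ/kg
Δh = 104.34 + 1370 + 105.84 = 1580.2 kJ/kg
Q = ṁ·Δh = 27.18 kg/s × 1580.2 kJ/kg = 42949 kJ/s
|Q| = 42949 kW = 154620 MJ/h

Q = 155000 MJ/h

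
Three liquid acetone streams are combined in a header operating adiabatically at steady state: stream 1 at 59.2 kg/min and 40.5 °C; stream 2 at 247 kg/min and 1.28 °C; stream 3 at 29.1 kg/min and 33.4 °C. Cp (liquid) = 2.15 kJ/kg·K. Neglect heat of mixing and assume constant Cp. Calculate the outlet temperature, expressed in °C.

T_out = 11.0 °C

No heat crosses the boundary, so H_out = H_in.
Σ ṁᵢCp,ᵢTᵢ = 59.2×2.15×40.5 + 247×2.15×1.28 + 29.1×2.15×33.4 = 7924.3
Σ ṁᵢCp,ᵢ = 59.2×2.15 + 247×2.15 + 29.1×2.15 = 720.89
T_out = 7924.3 / 720.89 = 10.992 °C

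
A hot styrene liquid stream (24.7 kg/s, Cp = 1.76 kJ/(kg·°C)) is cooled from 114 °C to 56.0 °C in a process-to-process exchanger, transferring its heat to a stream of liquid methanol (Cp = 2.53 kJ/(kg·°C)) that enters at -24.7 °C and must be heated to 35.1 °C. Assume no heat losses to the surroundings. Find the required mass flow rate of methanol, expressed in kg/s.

Heat released by hot stream: Q = 24.7 × 1.76 × (114 − 56.0) = 2521.4 kJ/s
Energy balance on cold side (adiabatic exchanger): Q = ṁ_c·Cp_c·(T_c,out − T_c,in)
ṁ_c = 2521.4 / [2.53 × (35.1 − -24.7)] = 16.665 kg/s

ṁ_c = 16.7 kg/s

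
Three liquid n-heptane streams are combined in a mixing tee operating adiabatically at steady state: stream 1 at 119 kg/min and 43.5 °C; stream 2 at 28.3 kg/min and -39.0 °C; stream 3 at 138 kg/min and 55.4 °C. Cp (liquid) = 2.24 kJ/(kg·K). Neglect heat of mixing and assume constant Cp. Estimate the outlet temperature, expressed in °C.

T_out = 41.1 °C

Adiabatic, steady state ⇒ Σ ṁᵢCp,ᵢ(T_out − Tᵢ) = 0
Σ ṁᵢCp,ᵢTᵢ = 119×2.24×43.5 + 28.3×2.24×-39.0 + 138×2.24×55.4 = 26248
Σ ṁᵢCp,ᵢ = 119×2.24 + 28.3×2.24 + 138×2.24 = 639.07
T_out = 26248 / 639.07 = 41.073 °C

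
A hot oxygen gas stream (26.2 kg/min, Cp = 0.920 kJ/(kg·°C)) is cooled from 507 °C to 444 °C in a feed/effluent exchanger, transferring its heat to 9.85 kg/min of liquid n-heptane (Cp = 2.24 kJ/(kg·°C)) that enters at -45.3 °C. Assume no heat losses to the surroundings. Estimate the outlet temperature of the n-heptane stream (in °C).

Heat released by hot stream: Q = 26.2 × 0.920 × (507 − 444) = 1518.6 kJ/min
Energy balance on cold side (adiabatic exchanger): Q = ṁ_c·Cp_c·(T_c,out − T_c,in)
T_c,out = -45.3 + 1518.6/(9.85 × 2.24) = 23.525 °C

T_c,out = 23.5 °C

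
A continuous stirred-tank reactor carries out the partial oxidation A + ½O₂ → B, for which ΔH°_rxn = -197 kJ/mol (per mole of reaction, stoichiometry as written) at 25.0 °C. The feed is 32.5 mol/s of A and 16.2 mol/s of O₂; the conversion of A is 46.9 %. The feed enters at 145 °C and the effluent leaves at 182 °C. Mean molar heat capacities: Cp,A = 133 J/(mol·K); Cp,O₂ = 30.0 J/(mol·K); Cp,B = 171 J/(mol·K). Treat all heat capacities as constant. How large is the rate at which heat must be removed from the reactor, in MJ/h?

Q_out = 9970 MJ/h

Extent of reaction ξ = 0.469 × 32.5 = 15.242 mol/s
Reaction term: ξ·ΔH°_rxn = 15.242 × -197 = -3002.8 kJ/s
Sensible, feed 145→25 °C: -577.02 kJ/s
Outlet flows (mol/s): A 17.258, O₂ 8.5787, B 15.242
Sensible, products 25→182 °C: 809.98 kJ/s
Q = ΔH = -2769.8 kJ/s = -2769.8 kW
Heat removed = 9971.3 MJ/h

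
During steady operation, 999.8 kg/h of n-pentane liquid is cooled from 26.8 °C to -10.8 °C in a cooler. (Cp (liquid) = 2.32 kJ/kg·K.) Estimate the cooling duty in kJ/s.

Q_c = 24.2 kJ/s

Q = ṁ·Cp·ΔT = 999.8 × 2.32 × (-10.8 − 26.8) = -87215 kJ/h
Converting: 87215 / 3600 s = 24.226 kW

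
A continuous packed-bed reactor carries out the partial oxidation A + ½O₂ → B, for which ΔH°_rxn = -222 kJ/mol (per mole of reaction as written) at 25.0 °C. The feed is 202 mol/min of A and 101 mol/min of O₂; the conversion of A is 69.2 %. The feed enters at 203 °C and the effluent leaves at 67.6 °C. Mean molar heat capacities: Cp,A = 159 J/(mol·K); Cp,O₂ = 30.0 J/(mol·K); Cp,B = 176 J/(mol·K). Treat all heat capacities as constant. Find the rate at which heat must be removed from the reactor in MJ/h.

Q_out = 2150 MJ/h

Extent of reaction ξ = 0.692 × 202 = 139.78 mol/min
Reaction term: ξ·ΔH°_rxn = 139.78 × -222 = -31032 kJ/min
Sensible, feed 203→25 °C: -6256.3 kJ/min
Outlet flows (mol/min): A 62.216, O₂ 31.108, B 139.78
Sensible, products 25→67.6 °C: 1509.2 kJ/min
Q = ΔH = -35779 kJ/min = -596.32 kW
Heat removed = 2146.8 MJ/h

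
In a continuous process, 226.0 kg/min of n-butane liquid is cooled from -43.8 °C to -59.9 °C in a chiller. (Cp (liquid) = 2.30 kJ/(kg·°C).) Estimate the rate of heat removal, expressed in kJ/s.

Q = ṁ·Cp·ΔT = 226.0 × 2.30 × (-59.9 − -43.8) = -8368.8 kJ/min
Converting: 8368.8 / 60 s = 139.48 kW

Q_c = 139 kJ/s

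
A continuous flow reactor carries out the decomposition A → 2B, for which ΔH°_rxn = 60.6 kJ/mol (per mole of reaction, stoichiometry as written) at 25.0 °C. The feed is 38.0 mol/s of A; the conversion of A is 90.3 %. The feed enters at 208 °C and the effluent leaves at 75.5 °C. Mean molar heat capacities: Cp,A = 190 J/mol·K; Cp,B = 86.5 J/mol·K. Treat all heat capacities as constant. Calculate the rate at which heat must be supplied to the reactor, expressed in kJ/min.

Extent of reaction ξ = 0.903 × 38.0 = 34.314 mol/s
Reaction term: ξ·ΔH°_rxn = 34.314 × 60.6 = 2079.4 kJ/s
Sensible, feed 208→25 °C: -1321.3 kJ/s
Outlet flows (mol/s): A 3.686, B 68.628
Sensible, products 25→75.5 °C: 335.15 kJ/s
Q = ΔH = 1093.3 kJ/s = 1093.3 kW
Heat supplied = 65599 kJ/min

Q_in = 65600 kJ/min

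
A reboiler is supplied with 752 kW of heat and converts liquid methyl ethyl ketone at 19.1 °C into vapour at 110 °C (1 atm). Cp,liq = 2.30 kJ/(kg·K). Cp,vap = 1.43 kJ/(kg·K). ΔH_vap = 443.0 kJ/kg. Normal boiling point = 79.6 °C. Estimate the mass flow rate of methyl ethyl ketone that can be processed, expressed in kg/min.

Δh = 2.30×(79.6−19.1) + 443.0 + 1.43×(110−79.6) = 625.62 kJ/kg
Q = 752 kW = 752 kJ/s = 45120 kJ/min
ṁ = Q/Δh = 45120 / 625.62 = 72.12 kg/min

ṁ = 72.1 kg/min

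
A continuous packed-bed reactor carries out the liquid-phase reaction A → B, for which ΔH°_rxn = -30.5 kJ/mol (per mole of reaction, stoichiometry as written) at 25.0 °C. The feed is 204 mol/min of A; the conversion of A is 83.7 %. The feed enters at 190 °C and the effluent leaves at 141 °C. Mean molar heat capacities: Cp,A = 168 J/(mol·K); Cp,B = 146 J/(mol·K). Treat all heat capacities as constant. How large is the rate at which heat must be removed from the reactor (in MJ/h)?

Extent of reaction ξ = 0.837 × 204 = 170.75 mol/min
Reaction term: ξ·ΔH°_rxn = 170.75 × -30.5 = -5207.8 kJ/min
Sensible, feed 190→25 °C: -5654.9 kJ/min
Outlet flows (mol/min): A 33.252, B 170.75
Sensible, products 25→141 °C: 3539.8 kJ/min
Q = ΔH = -7322.9 kJ/min = -122.05 kW
Heat removed = 439.37 MJ/h

Q_out = 439 MJ/h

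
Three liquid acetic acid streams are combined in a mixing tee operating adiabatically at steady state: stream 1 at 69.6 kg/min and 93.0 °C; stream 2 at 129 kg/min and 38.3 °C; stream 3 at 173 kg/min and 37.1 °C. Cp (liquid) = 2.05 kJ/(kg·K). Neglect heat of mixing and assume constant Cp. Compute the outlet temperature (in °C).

Adiabatic, steady state ⇒ Σ ṁᵢCp,ᵢ(T_out − Tᵢ) = 0
Σ ṁᵢCp,ᵢTᵢ = 69.6×2.05×93.0 + 129×2.05×38.3 + 173×2.05×37.1 = 36555
Σ ṁᵢCp,ᵢ = 69.6×2.05 + 129×2.05 + 173×2.05 = 761.78
T_out = 36555 / 761.78 = 47.987 °C

T_out = 48.0 °C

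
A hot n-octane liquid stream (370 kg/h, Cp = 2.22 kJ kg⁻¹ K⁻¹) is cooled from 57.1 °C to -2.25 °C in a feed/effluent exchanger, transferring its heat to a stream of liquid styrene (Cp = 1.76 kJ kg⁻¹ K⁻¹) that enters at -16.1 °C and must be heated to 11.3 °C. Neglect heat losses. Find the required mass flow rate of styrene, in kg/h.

Heat released by hot stream: Q = 370 × 2.22 × (57.1 − -2.25) = 48750 kJ/h
Energy balance on cold side (adiabatic exchanger): Q = ṁ_c·Cp_c·(T_c,out − T_c,in)
ṁ_c = 48750 / [1.76 × (11.3 − -16.1)] = 1010.9 kg/h

ṁ_c = 1010 kg/h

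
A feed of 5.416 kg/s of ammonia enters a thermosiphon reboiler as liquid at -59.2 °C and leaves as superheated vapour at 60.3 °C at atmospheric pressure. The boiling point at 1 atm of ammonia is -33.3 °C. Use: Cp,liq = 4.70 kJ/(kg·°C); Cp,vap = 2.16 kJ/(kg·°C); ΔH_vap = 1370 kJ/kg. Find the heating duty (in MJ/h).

Q = 33000 MJ/h

liquid -59.2→-33.3 °C: 121.73 kJ/kg
vaporisation at -33.3 °C: 1370 kJ/kg
vapour -33.3→60.3 °C: 202.18 kJ/kg
Δh = 121.73 + 1370 + 202.18 = 1693.9 kJ/kg
Q = ṁ·Δh = 5.416 kg/s × 1693.9 kJ/kg = 9174.2 kJ/s
|Q| = 9174.2 kW = 33027 MJ/h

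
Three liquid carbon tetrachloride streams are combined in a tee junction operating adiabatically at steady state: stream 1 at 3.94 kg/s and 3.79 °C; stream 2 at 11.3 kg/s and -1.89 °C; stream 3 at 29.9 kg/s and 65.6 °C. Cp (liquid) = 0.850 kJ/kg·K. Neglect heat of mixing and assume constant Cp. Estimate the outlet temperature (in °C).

T_out = 43.3 °C

No heat crosses the boundary, so H_out = H_in.
Σ ṁᵢCp,ᵢTᵢ = 3.94×0.850×3.79 + 11.3×0.850×-1.89 + 29.9×0.850×65.6 = 1661.8
Σ ṁᵢCp,ᵢ = 3.94×0.850 + 11.3×0.850 + 29.9×0.850 = 38.369
T_out = 1661.8 / 38.369 = 43.31 °C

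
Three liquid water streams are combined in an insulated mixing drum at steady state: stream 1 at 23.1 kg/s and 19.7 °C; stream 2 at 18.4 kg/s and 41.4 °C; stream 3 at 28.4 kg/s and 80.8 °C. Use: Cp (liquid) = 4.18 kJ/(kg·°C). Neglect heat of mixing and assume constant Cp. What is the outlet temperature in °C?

T_out = 50.2 °C

Adiabatic, steady state ⇒ Σ ṁᵢCp,ᵢ(T_out − Tᵢ) = 0
Σ ṁᵢCp,ᵢTᵢ = 23.1×4.18×19.7 + 18.4×4.18×41.4 + 28.4×4.18×80.8 = 14678
Σ ṁᵢCp,ᵢ = 23.1×4.18 + 18.4×4.18 + 28.4×4.18 = 292.18
T_out = 14678 / 292.18 = 50.237 °C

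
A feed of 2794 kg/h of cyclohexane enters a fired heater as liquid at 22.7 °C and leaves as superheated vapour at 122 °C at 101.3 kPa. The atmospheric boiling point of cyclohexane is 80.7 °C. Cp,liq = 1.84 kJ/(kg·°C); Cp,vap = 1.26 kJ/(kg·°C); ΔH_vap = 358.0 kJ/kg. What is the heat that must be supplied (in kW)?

liquid 22.7→80.7 °C: 106.72 kJ/kg
vaporisation at 80.7 °C: 358 kJ/kg
vapour 80.7→122 °C: 52.038 kJ/kg
Δh = 106.72 + 358 + 52.038 = 516.76 kJ/kg
Q = ṁ·Δh = 2794 kg/h × 516.76 kJ/kg = 1.4438e+06 kJ/h
|Q| = 401.06 kW

Q = 401 kW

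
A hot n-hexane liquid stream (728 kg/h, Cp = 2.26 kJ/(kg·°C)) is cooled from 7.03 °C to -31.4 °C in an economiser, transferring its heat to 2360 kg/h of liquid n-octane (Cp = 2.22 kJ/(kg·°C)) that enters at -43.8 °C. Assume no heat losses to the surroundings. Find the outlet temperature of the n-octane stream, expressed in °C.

T_c,out = -31.7 °C

Heat released by hot stream: Q = 728 × 2.26 × (7.03 − -31.4) = 63228 kJ/h
Energy balance on cold side (adiabatic exchanger): Q = ṁ_c·Cp_c·(T_c,out − T_c,in)
T_c,out = -43.8 + 63228/(2360 × 2.22) = -31.732 °C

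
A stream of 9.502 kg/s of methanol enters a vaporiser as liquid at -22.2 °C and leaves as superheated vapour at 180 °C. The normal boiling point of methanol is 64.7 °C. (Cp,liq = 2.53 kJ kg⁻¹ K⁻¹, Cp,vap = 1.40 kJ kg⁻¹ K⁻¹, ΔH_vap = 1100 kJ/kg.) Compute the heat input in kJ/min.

Q = 845000 kJ/min

liquid -22.2→64.7 °C: 219.86 kJ/kg
vaporisation at 64.7 °C: 1100 kJ/kg
vapour 64.7→180 °C: 161.42 kJ/kg
Δh = 219.86 + 1100 + 161.42 = 1481.3 kJ/kg
Q = ṁ·Δh = 9.502 kg/s × 1481.3 kJ/kg = 14075 kJ/s
|Q| = 14075 kW = 844510 kJ/min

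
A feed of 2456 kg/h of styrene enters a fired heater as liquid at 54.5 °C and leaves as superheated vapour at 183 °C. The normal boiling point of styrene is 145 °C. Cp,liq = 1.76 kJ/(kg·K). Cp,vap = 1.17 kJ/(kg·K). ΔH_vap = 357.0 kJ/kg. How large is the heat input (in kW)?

liquid 54.5→145 °C: 159.28 kJ/kg
vaporisation at 145 °C: 357 kJ/kg
vapour 145→183 °C: 44.46 kJ/kg
Δh = 159.28 + 357 + 44.46 = 560.74 kJ/kg
Q = ṁ·Δh = 2456 kg/h × 560.74 kJ/kg = 1.3772e+06 kJ/h
|Q| = 382.55 kW

Q = 383 kW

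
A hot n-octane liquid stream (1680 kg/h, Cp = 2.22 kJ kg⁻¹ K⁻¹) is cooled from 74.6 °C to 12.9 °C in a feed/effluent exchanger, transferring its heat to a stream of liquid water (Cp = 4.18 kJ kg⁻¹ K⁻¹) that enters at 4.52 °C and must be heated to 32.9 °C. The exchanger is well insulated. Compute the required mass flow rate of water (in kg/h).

ṁ_c = 1940 kg/h

Heat released by hot stream: Q = 1680 × 2.22 × (74.6 − 12.9) = 230120 kJ/h
Energy balance on cold side (adiabatic exchanger): Q = ṁ_c·Cp_c·(T_c,out − T_c,in)
ṁ_c = 230120 / [4.18 × (32.9 − 4.52)] = 1939.8 kg/h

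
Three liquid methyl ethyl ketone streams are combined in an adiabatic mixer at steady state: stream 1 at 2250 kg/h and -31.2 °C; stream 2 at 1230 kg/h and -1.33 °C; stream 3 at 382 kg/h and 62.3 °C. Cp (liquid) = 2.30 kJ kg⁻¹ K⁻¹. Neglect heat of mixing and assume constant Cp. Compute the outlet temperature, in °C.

T_out = -12.4 °C

Energy balance with Q = 0: Σ ṁᵢCp,ᵢ(T_out − Tᵢ) = 0
Σ ṁᵢCp,ᵢTᵢ = 2250×2.30×-31.2 + 1230×2.30×-1.33 + 382×2.30×62.3 = -110490
Σ ṁᵢCp,ᵢ = 2250×2.30 + 1230×2.30 + 382×2.30 = 8882.6
T_out = -110490 / 8882.6 = -12.438 °C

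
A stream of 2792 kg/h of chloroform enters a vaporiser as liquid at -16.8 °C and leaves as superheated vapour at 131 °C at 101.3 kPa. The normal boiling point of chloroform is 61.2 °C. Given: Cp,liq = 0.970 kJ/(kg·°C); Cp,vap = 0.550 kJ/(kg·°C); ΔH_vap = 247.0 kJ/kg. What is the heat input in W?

liquid -16.8→61.2 °C: 75.66 kJ/kg
vaporisation at 61.2 °C: 247 kJ/kg
vapour 61.2→131 °C: 38.39 kJ/kg
Δh = 75.66 + 247 + 38.39 = 361.05 kJ/kg
Q = ṁ·Δh = 2792 kg/h × 361.05 kJ/kg = 1.0081e+06 kJ/h
|Q| = 280.01 kW = 280010 W

Q = 280000 W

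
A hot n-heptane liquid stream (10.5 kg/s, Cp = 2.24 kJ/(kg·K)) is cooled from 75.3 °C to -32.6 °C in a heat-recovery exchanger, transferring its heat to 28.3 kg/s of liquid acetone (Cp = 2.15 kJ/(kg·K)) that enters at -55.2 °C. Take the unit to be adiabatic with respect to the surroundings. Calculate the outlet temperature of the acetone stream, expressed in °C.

T_c,out = -13.5 °C

Heat released by hot stream: Q = 10.5 × 2.24 × (75.3 − -32.6) = 2537.8 kJ/s
Energy balance on cold side (adiabatic exchanger): Q = ṁ_c·Cp_c·(T_c,out − T_c,in)
T_c,out = -55.2 + 2537.8/(28.3 × 2.15) = -13.491 °C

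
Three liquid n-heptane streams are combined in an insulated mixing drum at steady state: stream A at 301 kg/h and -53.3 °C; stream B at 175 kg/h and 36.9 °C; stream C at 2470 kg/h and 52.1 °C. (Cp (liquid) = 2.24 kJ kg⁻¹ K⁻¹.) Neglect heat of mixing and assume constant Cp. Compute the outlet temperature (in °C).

Energy balance with Q = 0: Σ ṁᵢCp,ᵢ(T_out − Tᵢ) = 0
T_out = Σ ṁᵢCp,ᵢTᵢ / Σ ṁᵢCp,ᵢ
      = 266790 / 6599 = 40.428 °C

T_out = 40.4 °C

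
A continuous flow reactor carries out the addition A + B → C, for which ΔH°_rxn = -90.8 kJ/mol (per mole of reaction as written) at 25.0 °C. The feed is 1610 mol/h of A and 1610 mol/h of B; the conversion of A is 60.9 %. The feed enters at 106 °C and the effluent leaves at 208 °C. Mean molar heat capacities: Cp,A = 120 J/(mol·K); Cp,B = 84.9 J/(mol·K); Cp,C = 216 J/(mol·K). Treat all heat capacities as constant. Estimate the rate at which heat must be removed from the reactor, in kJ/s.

Q_out = 14.8 kJ/s

Extent of reaction ξ = 0.609 × 1610 = 980.49 mol/h
Reaction term: ξ·ΔH°_rxn = 980.49 × -90.8 = -89028 kJ/h
Sensible, feed 106→25 °C: -26721 kJ/h
Outlet flows (mol/h): A 629.51, B 629.51, C 980.49
Sensible, products 25→208 °C: 62361 kJ/h
Q = ΔH = -53388 kJ/h = -14.83 kW
Heat removed = 14.83 kJ/s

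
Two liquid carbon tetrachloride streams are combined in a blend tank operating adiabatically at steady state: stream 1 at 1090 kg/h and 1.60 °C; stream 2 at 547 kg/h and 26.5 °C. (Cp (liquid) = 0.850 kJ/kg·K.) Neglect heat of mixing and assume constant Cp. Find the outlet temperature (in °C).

Adiabatic, steady state ⇒ Σ ṁᵢCp,ᵢ(T_out − Tᵢ) = 0
Σ ṁᵢCp,ᵢTᵢ = 1090×0.850×1.60 + 547×0.850×26.5 = 13804
Σ ṁᵢCp,ᵢ = 1090×0.850 + 547×0.850 = 1391.5
T_out = 13804 / 1391.5 = 9.9203 °C

T_out = 9.92 °C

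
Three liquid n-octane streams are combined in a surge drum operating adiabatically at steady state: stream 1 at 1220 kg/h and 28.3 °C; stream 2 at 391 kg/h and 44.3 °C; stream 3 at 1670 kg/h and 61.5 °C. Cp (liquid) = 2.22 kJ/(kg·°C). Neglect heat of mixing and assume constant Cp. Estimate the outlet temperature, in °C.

Adiabatic, steady state ⇒ Σ ṁᵢCp,ᵢ(T_out − Tᵢ) = 0
T_out = Σ ṁᵢCp,ᵢTᵢ / Σ ṁᵢCp,ᵢ
      = 343110 / 7283.8 = 47.105 °C

T_out = 47.1 °C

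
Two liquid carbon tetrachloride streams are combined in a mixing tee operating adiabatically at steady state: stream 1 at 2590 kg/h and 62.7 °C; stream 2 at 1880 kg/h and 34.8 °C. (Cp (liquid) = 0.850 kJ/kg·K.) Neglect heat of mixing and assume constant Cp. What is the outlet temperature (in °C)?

T_out = 51.0 °C

Energy balance with Q = 0: Σ ṁᵢCp,ᵢ(T_out − Tᵢ) = 0
Σ ṁᵢCp,ᵢTᵢ = 2590×0.850×62.7 + 1880×0.850×34.8 = 193640
Σ ṁᵢCp,ᵢ = 2590×0.850 + 1880×0.850 = 3799.5
T_out = 193640 / 3799.5 = 50.966 °C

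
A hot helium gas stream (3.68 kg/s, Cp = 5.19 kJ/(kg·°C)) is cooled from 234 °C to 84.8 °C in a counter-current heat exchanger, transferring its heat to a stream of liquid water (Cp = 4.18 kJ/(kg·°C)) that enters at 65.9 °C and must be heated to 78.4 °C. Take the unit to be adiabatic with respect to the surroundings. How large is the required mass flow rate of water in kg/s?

Heat released by hot stream: Q = 3.68 × 5.19 × (234 − 84.8) = 2849.6 kJ/s
Energy balance on cold side (adiabatic exchanger): Q = ṁ_c·Cp_c·(T_c,out − T_c,in)
ṁ_c = 2849.6 / [4.18 × (78.4 − 65.9)] = 54.538 kg/s

ṁ_c = 54.5 kg/s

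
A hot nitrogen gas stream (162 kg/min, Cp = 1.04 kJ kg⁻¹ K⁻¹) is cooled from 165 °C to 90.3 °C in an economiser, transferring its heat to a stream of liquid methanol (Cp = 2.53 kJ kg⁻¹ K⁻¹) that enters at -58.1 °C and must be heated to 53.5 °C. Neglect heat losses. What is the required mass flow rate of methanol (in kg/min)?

ṁ_c = 44.6 kg/min

Heat released by hot stream: Q = 162 × 1.04 × (165 − 90.3) = 12585 kJ/min
Energy balance on cold side (adiabatic exchanger): Q = ṁ_c·Cp_c·(T_c,out − T_c,in)
ṁ_c = 12585 / [2.53 × (53.5 − -58.1)] = 44.574 kg/min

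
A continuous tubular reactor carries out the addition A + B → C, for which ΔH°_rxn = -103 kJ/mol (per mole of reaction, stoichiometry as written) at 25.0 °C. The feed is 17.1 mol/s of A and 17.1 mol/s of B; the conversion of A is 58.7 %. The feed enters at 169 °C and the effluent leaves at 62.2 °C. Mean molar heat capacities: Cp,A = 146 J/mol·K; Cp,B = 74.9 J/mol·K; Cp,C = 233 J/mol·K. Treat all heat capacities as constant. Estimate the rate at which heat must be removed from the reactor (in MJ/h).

Q_out = 5160 MJ/h

Extent of reaction ξ = 0.587 × 17.1 = 10.038 mol/s
Reaction term: ξ·ΔH°_rxn = 10.038 × -103 = -1033.9 kJ/s
Sensible, feed 169→25 °C: -543.94 kJ/s
Outlet flows (mol/s): A 7.0623, B 7.0623, C 10.038
Sensible, products 25→62.2 °C: 145.04 kJ/s
Q = ΔH = -1432.8 kJ/s = -1432.8 kW
Heat removed = 5158 MJ/h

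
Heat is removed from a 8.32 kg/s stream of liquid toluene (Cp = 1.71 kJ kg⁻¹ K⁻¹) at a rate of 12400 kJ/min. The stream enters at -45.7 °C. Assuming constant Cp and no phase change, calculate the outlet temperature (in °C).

Q = 12400 kJ/min = 206.67 kJ/s
ΔT = Q/(ṁ·Cp) = 206.67/(8.32×1.71) = 14.526 K
T_out = -45.7 − 14.526 = -60.226 °C

T_out = -60.2 °C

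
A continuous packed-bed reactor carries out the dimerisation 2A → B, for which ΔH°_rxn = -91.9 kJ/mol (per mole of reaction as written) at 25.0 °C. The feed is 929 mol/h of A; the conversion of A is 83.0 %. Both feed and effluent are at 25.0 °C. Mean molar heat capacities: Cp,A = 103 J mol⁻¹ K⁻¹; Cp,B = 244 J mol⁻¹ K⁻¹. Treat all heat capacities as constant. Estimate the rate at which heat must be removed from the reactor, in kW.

Extent of reaction ξ = 0.830 × 929 / 2 = 385.53 mol/h
Reaction term: ξ·ΔH°_rxn = 385.53 × -91.9 = -35431 kJ/h
Q = ΔH = -35431 kJ/h = -9.8419 kW
Heat removed = 9.8419 kW

Q_out = 9.84 kW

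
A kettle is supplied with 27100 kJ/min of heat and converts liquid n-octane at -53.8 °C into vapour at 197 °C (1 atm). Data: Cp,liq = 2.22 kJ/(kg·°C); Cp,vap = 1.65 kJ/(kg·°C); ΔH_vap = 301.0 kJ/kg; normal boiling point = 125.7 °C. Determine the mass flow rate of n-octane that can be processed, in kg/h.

Δh = 2.22×(125.7−-53.8) + 301.0 + 1.65×(197−125.7) = 817.13 kJ/kg
Q = 27100 kJ/min = 451.67 kJ/s = 1.626e+06 kJ/h
ṁ = Q/Δh = 1.626e+06 / 817.13 = 1989.9 kg/h

ṁ = 1990 kg/h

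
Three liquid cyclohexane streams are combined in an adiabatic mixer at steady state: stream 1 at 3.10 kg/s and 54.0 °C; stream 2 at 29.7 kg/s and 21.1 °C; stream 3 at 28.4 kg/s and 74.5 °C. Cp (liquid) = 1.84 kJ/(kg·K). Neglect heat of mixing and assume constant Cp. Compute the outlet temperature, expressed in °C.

T_out = 47.5 °C

Adiabatic, steady state ⇒ Σ ṁᵢCp,ᵢ(T_out − Tᵢ) = 0
T_out = Σ ṁᵢCp,ᵢTᵢ / Σ ṁᵢCp,ᵢ
      = 5354.2 / 112.61 = 47.547 °C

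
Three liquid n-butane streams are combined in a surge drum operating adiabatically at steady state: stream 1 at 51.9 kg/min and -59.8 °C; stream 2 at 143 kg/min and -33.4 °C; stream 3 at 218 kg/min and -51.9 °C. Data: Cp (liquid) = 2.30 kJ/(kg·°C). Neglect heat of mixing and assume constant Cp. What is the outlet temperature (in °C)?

Adiabatic, steady state ⇒ Σ ṁᵢCp,ᵢ(T_out − Tᵢ) = 0
Σ ṁᵢCp,ᵢTᵢ = 51.9×2.30×-59.8 + 143×2.30×-33.4 + 218×2.30×-51.9 = -44146
Σ ṁᵢCp,ᵢ = 51.9×2.30 + 143×2.30 + 218×2.30 = 949.67
T_out = -44146 / 949.67 = -46.486 °C

T_out = -46.5 °C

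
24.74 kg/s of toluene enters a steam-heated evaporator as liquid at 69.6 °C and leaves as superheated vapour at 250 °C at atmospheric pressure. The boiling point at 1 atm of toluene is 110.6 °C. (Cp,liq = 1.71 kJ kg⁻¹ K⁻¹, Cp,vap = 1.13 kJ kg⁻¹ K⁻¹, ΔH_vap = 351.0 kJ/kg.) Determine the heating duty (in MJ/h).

liquid 69.6→110.6 °C: 70.11 kJ/kg
vaporisation at 110.6 °C: 351 kJ/kg
vapour 110.6→250 °C: 157.52 kJ/kg
Δh = 70.11 + 351 + 157.52 = 578.63 kJ/kg
Q = ṁ·Δh = 24.74 kg/s × 578.63 kJ/kg = 14315 kJ/s
|Q| = 14315 kW = 51535 MJ/h

Q = 51500 MJ/h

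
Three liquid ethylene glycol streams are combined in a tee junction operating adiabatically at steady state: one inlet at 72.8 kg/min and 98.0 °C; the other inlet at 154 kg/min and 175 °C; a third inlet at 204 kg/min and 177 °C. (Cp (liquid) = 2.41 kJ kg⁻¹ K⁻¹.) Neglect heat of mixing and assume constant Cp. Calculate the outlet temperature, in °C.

Adiabatic, steady state ⇒ Σ ṁᵢCp,ᵢ(T_out − Tᵢ) = 0
T_out = Σ ṁᵢCp,ᵢTᵢ / Σ ṁᵢCp,ᵢ
      = 169160 / 1038.2 = 162.94 °C

T_out = 163 °C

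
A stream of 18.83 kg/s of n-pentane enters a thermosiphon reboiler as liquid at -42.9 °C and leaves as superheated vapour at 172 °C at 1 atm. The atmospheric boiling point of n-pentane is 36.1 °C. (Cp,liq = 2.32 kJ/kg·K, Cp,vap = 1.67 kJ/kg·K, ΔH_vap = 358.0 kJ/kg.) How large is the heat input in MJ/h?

liquid -42.9→36.1 °C: 183.28 kJ/kg
vaporisation at 36.1 °C: 358 kJ/kg
vapour 36.1→172 °C: 226.95 kJ/kg
Δh = 183.28 + 358 + 226.95 = 768.23 kJ/kg
Q = ṁ·Δh = 18.83 kg/s × 768.23 kJ/kg = 14466 kJ/s
|Q| = 14466 kW = 52077 MJ/h

Q = 52100 MJ/h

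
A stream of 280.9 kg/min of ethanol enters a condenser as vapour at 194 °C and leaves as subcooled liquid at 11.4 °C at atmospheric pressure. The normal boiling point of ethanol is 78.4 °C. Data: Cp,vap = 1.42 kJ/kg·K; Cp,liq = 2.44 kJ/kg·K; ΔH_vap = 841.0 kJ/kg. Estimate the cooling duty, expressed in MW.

vapour 194→78.4 °C: -164.15 kJ/kg
condensation at 78.4 °C: -841 kJ/kg
liquid 78.4→11.4 °C: -163.48 kJ/kg
Δh = -164.15 + -841 + -163.48 = -1168.6 kJ/kg
Q = ṁ·Δh = 280.9 kg/min × -1168.6 kJ/kg = -328270 kJ/min
|Q| = 5471.1 kW = 5.4711 MW

Q_c = 5.47 MW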